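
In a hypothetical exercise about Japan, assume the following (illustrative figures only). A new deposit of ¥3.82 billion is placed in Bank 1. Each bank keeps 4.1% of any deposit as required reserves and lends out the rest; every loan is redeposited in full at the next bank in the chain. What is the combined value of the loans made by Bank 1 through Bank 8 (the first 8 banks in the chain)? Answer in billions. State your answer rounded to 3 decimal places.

Bank i lends (1 − rr)^i of the original deposit: Bank 1 lends 3.82·0.9590 ≈ 3.6634, Bank 2 lends 3.82·0.9590² ≈ 3.5132, and so on.
Summing a geometric series: total = 3.82·[0.9590·(1 − 0.9590^8) / (1 − 0.9590)] ≈ 25.4292 billion.

¥25.429 billion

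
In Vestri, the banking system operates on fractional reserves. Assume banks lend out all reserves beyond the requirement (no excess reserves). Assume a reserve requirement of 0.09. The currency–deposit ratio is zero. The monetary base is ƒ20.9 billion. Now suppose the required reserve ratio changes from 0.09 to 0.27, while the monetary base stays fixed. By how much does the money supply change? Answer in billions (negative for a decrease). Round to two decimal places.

Initially m₁ = 1 / (0.09) ≈ 11.11111, so M₁ = 11.11111 × 20.9 ≈ 232.2222 billion.
After the change m₂ = 1 / (0.27) ≈ 3.70370, so M₂ = 3.70370 × 20.9 ≈ 77.4073 billion.
ΔM = M₂ − M₁ = 77.4073 − 232.2222 = -154.8149 billion.

-154.81 billion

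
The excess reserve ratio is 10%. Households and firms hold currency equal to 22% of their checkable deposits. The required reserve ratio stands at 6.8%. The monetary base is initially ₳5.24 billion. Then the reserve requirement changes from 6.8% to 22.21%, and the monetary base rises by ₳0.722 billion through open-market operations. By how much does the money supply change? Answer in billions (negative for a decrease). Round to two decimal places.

Before: m₁ = (1 + 0.22) / (0.068 + 0.1 + 0.22) ≈ 3.1443, MB₁ = 5.24, so M₁ = 3.1443 × 5.24 ≈ 16.4761 billion.
After: m₂ = (1 + 0.22) / (0.2221 + 0.1 + 0.22) ≈ 2.2505, MB₂ = 5.24 + 0.722 = 5.962, so M₂ = 2.2505 × 5.962 ≈ 13.4175 billion.
ΔM = M₂ − M₁ = 13.4175 − 16.4761 = -3.0586 billion.

-3.06 billion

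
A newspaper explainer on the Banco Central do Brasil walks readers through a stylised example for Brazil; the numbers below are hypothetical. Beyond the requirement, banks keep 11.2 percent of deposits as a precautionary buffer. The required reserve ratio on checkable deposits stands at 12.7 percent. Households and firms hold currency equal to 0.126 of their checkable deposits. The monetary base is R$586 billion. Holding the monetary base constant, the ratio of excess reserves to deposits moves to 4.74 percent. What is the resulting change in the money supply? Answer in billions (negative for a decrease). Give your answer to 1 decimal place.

Initially m₁ = (1 + 0.126) / (0.127 + 0.112 + 0.126) ≈ 3.08493, so M₁ = 3.08493 × 586 ≈ 1807.769 billion.
After the change m₂ = (1 + 0.126) / (0.127 + 0.0474 + 0.126) ≈ 3.74834, so M₂ = 3.74834 × 586 ≈ 2196.5272 billion.
ΔM = M₂ − M₁ = 2196.5272 − 1807.769 = 388.7582 billion.

R$388.8 billion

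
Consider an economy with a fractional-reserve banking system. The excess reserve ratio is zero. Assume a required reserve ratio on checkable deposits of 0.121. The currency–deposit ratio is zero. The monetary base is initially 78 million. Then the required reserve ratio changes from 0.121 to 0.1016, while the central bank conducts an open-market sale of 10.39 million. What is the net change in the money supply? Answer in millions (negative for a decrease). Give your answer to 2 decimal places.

Before: m₁ = 1 / (0.121) ≈ 8.26446, MB₁ = 78, so M₁ = 8.26446 × 78 ≈ 644.6279 million.
After: m₂ = 1 / (0.1016) ≈ 9.84252, MB₂ = 78 − 10.39 = 67.61, so M₂ = 9.84252 × 67.61 ≈ 665.4528 million.
ΔM = M₂ − M₁ = 665.4528 − 644.6279 = 20.8249 million.

20.82 million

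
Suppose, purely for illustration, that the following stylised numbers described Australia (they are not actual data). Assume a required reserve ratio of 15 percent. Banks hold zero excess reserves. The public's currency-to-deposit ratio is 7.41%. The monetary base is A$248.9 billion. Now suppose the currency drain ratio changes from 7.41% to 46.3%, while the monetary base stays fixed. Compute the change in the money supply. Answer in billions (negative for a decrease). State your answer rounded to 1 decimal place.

Initially m₁ = (1 + 0.0741) / (0.15 + 0.0741) ≈ 4.79295, so M₁ = 4.79295 × 248.9 ≈ 1192.9653 billion.
After the change m₂ = (1 + 0.463) / (0.15 + 0.463) ≈ 2.38662, so M₂ = 2.38662 × 248.9 ≈ 594.0297 billion.
ΔM = M₂ − M₁ = 594.0297 − 1192.9653 = -598.9356 billion.

-598.9 billion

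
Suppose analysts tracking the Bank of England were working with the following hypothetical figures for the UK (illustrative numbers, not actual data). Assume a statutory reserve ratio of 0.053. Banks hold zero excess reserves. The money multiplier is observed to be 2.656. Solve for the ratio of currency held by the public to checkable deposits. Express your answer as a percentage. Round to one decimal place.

51.9%

Using m = 2.656. From m = (1 + c)/(c + rr + e), rearranging gives 1 + c = m·(c + rr + e), so c·(1 − m) = m·(rr + e) − 1.
Hence c = [m·(rr + e) − 1]/(1 − m) = [2.656 × (0.053 + 0) − 1] / (1 − 2.656) ≈ 0.518860.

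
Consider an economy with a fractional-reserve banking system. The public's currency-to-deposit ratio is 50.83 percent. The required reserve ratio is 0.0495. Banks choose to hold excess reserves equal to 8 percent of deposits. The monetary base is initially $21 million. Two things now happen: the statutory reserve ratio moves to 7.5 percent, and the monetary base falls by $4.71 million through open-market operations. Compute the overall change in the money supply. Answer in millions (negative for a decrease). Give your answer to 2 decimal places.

Before: m₁ = (1 + 0.5083) / (0.0495 + 0.08 + 0.5083) ≈ 2.36485, MB₁ = 21, so M₁ = 2.36485 × 21 ≈ 49.6619 million.
After: m₂ = (1 + 0.5083) / (0.075 + 0.08 + 0.5083) ≈ 2.27393, MB₂ = 21 − 4.71 = 16.29, so M₂ = 2.27393 × 16.29 ≈ 37.0423 million.
ΔM = M₂ − M₁ = 37.0423 − 49.6619 = -12.6196 million.

-12.62 million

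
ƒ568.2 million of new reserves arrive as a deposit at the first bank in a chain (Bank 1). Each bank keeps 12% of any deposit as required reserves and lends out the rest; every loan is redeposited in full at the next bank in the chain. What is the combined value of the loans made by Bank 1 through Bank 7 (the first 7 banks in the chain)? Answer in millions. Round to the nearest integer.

ƒ2464 million

Bank i lends (1 − rr)^i of the original deposit: Bank 1 lends 568.2·0.8800 = 500.0160, Bank 2 lends 568.2·0.8800² ≈ 440.0141, and so on.
Summing a geometric series: total = 568.2·[0.8800·(1 − 0.8800^7) / (1 − 0.8800)] ≈ 2463.9305 million.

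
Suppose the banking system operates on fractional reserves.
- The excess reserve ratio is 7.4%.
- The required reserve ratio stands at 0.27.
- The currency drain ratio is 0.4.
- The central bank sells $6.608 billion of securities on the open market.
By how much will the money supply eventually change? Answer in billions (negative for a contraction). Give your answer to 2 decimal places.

-12.43 billion

The money multiplier is m = (1 + c) / (rr + e + c) = (1 + 0.4) / (0.27 + 0.074 + 0.4) ≈ 1.8817.
The sale removes 6.608 billion of base, so ΔM = m × ΔMB = 1.8817 × (−6.608) ≈ -12.4343 billion.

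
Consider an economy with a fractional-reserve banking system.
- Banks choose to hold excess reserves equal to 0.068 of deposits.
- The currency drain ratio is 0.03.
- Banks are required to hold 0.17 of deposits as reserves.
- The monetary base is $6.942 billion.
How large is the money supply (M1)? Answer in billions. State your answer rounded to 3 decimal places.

The money multiplier is m = (1 + c) / (rr + e + c) = (1 + 0.03) / (0.17 + 0.068 + 0.03) ≈ 3.84328.
So M = m × MB = 3.84328 × 6.942 ≈ 26.68 billion.

$26.680 billion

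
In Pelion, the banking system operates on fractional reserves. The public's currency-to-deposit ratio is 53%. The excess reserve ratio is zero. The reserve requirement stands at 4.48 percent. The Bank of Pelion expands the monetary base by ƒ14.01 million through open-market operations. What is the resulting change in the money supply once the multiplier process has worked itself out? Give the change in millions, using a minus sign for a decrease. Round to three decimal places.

ƒ37.292 million

The money multiplier is m = (1 + c) / (rr + c) = (1 + 0.53) / (0.0448 + 0.53) ≈ 2.661795.
The purchase adds 14.01 million of base, so ΔM = m × ΔMB = 2.661795 × (+14.01) ≈ 37.2917 million.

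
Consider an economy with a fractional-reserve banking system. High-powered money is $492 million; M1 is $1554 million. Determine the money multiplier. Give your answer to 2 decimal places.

The money multiplier is m = M / MB = 1554 / 492 ≈ 3.15854.

3.16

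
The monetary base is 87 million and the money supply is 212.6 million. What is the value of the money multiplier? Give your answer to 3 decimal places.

The money multiplier is m = M / MB = 212.6 / 87 ≈ 2.44368.

2.444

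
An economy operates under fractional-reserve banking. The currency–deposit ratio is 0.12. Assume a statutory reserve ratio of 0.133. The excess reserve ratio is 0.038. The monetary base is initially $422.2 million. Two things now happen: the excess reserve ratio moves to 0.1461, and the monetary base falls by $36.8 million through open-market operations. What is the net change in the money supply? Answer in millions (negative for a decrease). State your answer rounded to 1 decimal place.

-543.4 million

Before: m₁ = (1 + 0.12) / (0.133 + 0.038 + 0.12) ≈ 3.84880, MB₁ = 422.2, so M₁ = 3.84880 × 422.2 ≈ 1624.9634 million.
After: m₂ = (1 + 0.12) / (0.133 + 0.1461 + 0.12) ≈ 2.80631, MB₂ = 422.2 − 36.8 = 385.4, so M₂ = 2.80631 × 385.4 ≈ 1081.5519 million.
ΔM = M₂ − M₁ = 1081.5519 − 1624.9634 = -543.4115 million.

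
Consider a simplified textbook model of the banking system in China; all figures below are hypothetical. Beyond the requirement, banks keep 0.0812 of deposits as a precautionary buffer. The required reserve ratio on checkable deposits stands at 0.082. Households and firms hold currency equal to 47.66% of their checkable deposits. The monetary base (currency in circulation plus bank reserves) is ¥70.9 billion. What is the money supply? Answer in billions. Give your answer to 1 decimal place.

¥163.6 billion

The money multiplier is m = (1 + c) / (rr + e + c) = (1 + 0.4766) / (0.082 + 0.0812 + 0.4766) ≈ 2.3079.
So M = m × MB = 2.3079 × 70.9 ≈ 163.6301 billion.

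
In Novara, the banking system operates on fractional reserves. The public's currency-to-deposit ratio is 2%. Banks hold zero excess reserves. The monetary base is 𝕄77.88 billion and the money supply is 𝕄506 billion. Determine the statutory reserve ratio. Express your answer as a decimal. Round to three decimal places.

0.137

Using m = M/MB = 506/77.88 ≈ 6.497175. Since m = (1 + c)/(c + rr + e), the denominator satisfies c + rr + e = (1 + c)/m = (1 + 0.02) / 6.497175 ≈ 0.156991.
With c = 0.02 and e = 0, the statutory reserve ratio is 0.156991 − 0.02 − 0 = 0.136991.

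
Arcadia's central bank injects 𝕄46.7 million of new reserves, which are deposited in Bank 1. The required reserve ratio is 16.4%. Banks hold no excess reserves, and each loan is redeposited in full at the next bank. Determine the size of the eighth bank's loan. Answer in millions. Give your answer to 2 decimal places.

Each bank lends a fraction (1 − rr) = 0.8360 of the deposit it receives, so Bank 8 receives 46.7·0.8360^7 and lends 46.7·0.8360^8 ≈ 11.1421 million.

𝕄11.14 million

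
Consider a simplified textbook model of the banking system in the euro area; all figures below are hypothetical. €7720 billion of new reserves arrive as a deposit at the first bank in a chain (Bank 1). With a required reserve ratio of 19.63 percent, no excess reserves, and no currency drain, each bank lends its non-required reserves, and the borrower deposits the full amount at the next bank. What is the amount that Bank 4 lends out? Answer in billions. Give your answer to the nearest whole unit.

€3221 billion

Each bank lends a fraction (1 − rr) = 0.8037 of the deposit it receives, so Bank 4 receives 7720·0.8037^3 and lends 7720·0.8037^4 ≈ 3221.0182 billion.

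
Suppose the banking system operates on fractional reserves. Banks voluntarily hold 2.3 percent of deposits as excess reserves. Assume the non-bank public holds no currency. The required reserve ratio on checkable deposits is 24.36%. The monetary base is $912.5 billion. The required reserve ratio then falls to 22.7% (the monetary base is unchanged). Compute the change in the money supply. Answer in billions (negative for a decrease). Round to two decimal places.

$227.27 billion

Initially m₁ = 1 / (0.2436 + 0.023) ≈ 3.750938, so M₁ = 3.750938 × 912.5 ≈ 3422.7309 billion.
After the change m₂ = 1 / (0.227 + 0.023) = 4, so M₂ = 4 × 912.5 = 3650 billion.
ΔM = M₂ − M₁ = 3650 − 3422.7309 = 227.2691 billion.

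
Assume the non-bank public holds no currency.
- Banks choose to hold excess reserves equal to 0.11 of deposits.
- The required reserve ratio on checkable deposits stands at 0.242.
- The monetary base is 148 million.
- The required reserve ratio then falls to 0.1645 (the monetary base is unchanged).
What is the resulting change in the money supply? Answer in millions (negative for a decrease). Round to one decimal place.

118.7 million

Initially m₁ = 1 / (0.242 + 0.11) ≈ 2.84091, so M₁ = 2.84091 × 148 ≈ 420.4547 million.
After the change m₂ = 1 / (0.1645 + 0.11) ≈ 3.64299, so M₂ = 3.64299 × 148 ≈ 539.1625 million.
ΔM = M₂ − M₁ = 539.1625 − 420.4547 = 118.7078 million.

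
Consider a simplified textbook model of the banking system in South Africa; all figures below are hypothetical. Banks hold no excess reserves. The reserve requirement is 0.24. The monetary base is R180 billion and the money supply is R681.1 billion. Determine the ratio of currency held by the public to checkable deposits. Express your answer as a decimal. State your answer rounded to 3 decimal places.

0.033

Using m = M/MB = 681.1/180 ≈ 3.783889. From m = (1 + c)/(c + rr + e), rearranging gives 1 + c = m·(c + rr + e), so c·(1 − m) = m·(rr + e) − 1.
Hence c = [m·(rr + e) − 1]/(1 − m) = [3.783889 × (0.24 + 0) − 1] / (1 − 3.783889) ≈ 0.032999.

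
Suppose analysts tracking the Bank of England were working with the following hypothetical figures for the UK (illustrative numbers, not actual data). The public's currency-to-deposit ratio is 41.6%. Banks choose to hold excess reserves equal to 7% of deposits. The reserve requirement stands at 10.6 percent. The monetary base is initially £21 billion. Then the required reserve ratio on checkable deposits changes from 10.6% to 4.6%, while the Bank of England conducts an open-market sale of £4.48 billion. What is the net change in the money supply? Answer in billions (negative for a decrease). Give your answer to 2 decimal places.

-6.26 billion

Before: m₁ = (1 + 0.416) / (0.106 + 0.07 + 0.416) ≈ 2.39189, MB₁ = 21, so M₁ = 2.39189 × 21 ≈ 50.2297 billion.
After: m₂ = (1 + 0.416) / (0.046 + 0.07 + 0.416) ≈ 2.66165, MB₂ = 21 − 4.48 = 16.52, so M₂ = 2.66165 × 16.52 ≈ 43.9705 billion.
ΔM = M₂ − M₁ = 43.9705 − 50.2297 = -6.2592 billion.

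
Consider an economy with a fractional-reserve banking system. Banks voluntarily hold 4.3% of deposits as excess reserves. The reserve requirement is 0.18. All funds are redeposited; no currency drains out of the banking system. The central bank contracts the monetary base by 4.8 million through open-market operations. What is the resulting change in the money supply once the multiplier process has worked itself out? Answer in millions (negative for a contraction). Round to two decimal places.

The money multiplier is m = 1 / (rr + e) = 1 / (0.18 + 0.043) ≈ 4.4843.
The sale removes 4.8 million of base, so ΔM = m × ΔMB = 4.4843 × (−4.8) ≈ -21.5246 million.

-21.52 million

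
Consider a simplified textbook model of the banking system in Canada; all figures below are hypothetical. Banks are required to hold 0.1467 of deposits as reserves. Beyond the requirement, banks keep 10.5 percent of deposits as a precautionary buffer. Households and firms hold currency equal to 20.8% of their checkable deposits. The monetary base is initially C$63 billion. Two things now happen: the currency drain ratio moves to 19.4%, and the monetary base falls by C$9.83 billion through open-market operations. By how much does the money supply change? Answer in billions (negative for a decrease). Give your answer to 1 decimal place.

Before: m₁ = (1 + 0.208) / (0.1467 + 0.105 + 0.208) ≈ 2.6278, MB₁ = 63, so M₁ = 2.6278 × 63 = 165.5514 billion.
After: m₂ = (1 + 0.194) / (0.1467 + 0.105 + 0.194) ≈ 2.6789, MB₂ = 63 − 9.83 = 53.17, so M₂ = 2.6789 × 53.17 ≈ 142.4371 billion.
ΔM = M₂ − M₁ = 142.4371 − 165.5514 = -23.1143 billion.

-23.1 billion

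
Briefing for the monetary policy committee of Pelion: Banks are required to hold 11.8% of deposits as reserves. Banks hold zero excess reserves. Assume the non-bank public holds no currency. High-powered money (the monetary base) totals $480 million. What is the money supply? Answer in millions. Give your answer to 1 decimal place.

With no currency drain or excess reserves, the money multiplier is m = 1/rr = 1/0.118 ≈ 8.47458.
Money supply M = m × MB = 8.47458 × 480 = 4067.7984 million.

$4067.8 million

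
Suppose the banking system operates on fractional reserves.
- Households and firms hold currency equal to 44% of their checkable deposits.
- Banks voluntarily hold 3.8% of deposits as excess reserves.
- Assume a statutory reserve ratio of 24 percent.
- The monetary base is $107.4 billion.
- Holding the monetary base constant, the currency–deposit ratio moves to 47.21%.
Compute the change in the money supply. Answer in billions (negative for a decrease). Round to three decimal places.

Initially m₁ = (1 + 0.44) / (0.24 + 0.038 + 0.44) ≈ 2.0055710, so M₁ = 2.0055710 × 107.4 ≈ 215.3983 billion.
After the change m₂ = (1 + 0.4721) / (0.24 + 0.038 + 0.4721) ≈ 1.9625383, so M₂ = 1.9625383 × 107.4 ≈ 210.7766 billion.
ΔM = M₂ − M₁ = 210.7766 − 215.3983 = -4.6217 billion.

-4.622 billion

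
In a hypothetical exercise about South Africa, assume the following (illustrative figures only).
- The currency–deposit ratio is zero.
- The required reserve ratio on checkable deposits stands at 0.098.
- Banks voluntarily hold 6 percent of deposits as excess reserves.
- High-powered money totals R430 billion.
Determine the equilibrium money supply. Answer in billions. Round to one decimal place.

The money multiplier is m = 1 / (rr + e) = 1 / (0.098 + 0.06) ≈ 6.32911.
So M = m × MB = 6.32911 × 430 = 2721.5173 billion.

R2721.5 billion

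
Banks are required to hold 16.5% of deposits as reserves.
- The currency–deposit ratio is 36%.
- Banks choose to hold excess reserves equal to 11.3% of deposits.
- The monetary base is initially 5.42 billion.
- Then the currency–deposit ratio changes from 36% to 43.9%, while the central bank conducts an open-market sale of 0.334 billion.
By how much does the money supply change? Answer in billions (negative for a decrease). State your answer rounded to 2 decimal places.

-1.35 billion

Before: m₁ = (1 + 0.36) / (0.165 + 0.113 + 0.36) ≈ 2.1317, MB₁ = 5.42, so M₁ = 2.1317 × 5.42 ≈ 11.5538 billion.
After: m₂ = (1 + 0.439) / (0.165 + 0.113 + 0.439) ≈ 2.0070, MB₂ = 5.42 − 0.334 = 5.086, so M₂ = 2.0070 × 5.086 ≈ 10.2076 billion.
ΔM = M₂ − M₁ = 10.2076 − 11.5538 = -1.3462 billion.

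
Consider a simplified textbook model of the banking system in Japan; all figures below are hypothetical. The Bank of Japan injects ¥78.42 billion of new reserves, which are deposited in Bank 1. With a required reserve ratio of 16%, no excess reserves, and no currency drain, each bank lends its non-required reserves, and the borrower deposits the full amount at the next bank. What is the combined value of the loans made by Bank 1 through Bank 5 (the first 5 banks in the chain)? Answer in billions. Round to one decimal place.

¥239.5 billion

Bank i lends (1 − rr)^i of the original deposit: Bank 1 lends 78.42·0.8400 = 65.8728, Bank 2 lends 78.42·0.8400² ≈ 55.3332, and so on.
Summing a geometric series: total = 78.42·[0.8400·(1 − 0.8400^5) / (1 − 0.8400)] ≈ 239.5251 billion.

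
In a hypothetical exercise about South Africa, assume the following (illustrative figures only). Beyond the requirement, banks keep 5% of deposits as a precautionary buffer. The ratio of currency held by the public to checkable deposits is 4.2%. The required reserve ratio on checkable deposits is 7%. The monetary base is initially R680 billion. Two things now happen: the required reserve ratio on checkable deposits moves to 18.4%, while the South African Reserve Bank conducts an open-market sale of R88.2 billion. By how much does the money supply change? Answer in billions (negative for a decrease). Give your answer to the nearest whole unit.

-2140 billion

Before: m₁ = (1 + 0.042) / (0.07 + 0.05 + 0.042) ≈ 6.4321, MB₁ = 680, so M₁ = 6.4321 × 680 = 4373.828 billion.
After: m₂ = (1 + 0.042) / (0.184 + 0.05 + 0.042) ≈ 3.7754, MB₂ = 680 − 88.2 = 591.8, so M₂ = 3.7754 × 591.8 ≈ 2234.2817 billion.
ΔM = M₂ − M₁ = 2234.2817 − 4373.828 = -2139.5463 billion.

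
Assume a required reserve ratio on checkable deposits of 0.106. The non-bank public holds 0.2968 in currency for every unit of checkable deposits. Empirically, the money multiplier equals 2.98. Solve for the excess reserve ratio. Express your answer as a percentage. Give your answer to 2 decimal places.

3.24%

Using m = 2.98. Since m = (1 + c)/(c + rr + e), the denominator satisfies c + rr + e = (1 + c)/m = (1 + 0.2968) / 2.98 ≈ 0.435168.
With c = 0.2968 and rr = 0.106, the excess reserve ratio is 0.435168 − 0.2968 − 0.106 = 0.032368.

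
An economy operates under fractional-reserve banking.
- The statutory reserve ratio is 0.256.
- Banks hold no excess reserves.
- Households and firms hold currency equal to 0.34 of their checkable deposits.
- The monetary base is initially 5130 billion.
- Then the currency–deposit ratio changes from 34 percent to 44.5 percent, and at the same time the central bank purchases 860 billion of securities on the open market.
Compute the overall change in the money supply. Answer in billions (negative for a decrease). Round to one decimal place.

Before: m₁ = (1 + 0.34) / (0.256 + 0.34) ≈ 2.248322, MB₁ = 5130, so M₁ = 2.248322 × 5130 ≈ 11533.8919 billion.
After: m₂ = (1 + 0.445) / (0.256 + 0.445) ≈ 2.061341, MB₂ = 5130 + 860 = 5990, so M₂ = 2.061341 × 5990 ≈ 12347.4326 billion.
ΔM = M₂ − M₁ = 12347.4326 − 11533.8919 = 813.5407 billion.

813.5 billion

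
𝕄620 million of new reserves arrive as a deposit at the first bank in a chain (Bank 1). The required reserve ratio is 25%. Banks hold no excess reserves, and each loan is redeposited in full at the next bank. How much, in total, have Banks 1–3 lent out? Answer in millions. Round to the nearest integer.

Bank i lends (1 − rr)^i of the original deposit: Bank 1 lends 620·0.7500 = 465.0000, Bank 2 lends 620·0.7500² = 348.7500, and so on.
Summing a geometric series: total = 620·[0.7500·(1 − 0.7500^3) / (1 − 0.7500)] = 1075.3125 million.

𝕄1075 million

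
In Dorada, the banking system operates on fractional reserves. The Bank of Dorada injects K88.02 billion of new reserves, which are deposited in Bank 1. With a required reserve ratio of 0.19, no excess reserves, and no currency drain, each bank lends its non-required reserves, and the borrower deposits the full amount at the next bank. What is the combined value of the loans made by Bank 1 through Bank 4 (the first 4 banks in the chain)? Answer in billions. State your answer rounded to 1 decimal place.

K213.7 billion

Bank i lends (1 − rr)^i of the original deposit: Bank 1 lends 88.02·0.8100 = 71.2962, Bank 2 lends 88.02·0.8100² ≈ 57.7499, and so on.
Summing a geometric series: total = 88.02·[0.8100·(1 − 0.8100^4) / (1 − 0.8100)] ≈ 213.7133 billion.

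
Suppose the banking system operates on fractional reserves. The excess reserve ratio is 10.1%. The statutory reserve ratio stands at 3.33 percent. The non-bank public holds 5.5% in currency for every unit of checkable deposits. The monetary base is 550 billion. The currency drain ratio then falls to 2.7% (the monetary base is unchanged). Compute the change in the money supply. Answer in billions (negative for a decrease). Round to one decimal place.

Initially m₁ = (1 + 0.055) / (0.0333 + 0.101 + 0.055) ≈ 5.57316, so M₁ = 5.57316 × 550 = 3065.238 billion.
After the change m₂ = (1 + 0.027) / (0.0333 + 0.101 + 0.027) ≈ 6.36702, so M₂ = 6.36702 × 550 = 3501.861 billion.
ΔM = M₂ − M₁ = 3501.861 − 3065.238 = 436.623 billion.

436.6 billion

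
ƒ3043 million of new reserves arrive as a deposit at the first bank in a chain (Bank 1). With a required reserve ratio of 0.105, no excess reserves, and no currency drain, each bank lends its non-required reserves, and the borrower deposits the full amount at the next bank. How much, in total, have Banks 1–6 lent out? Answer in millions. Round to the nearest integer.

Bank i lends (1 − rr)^i of the original deposit: Bank 1 lends 3043·0.8950 = 2723.4850, Bank 2 lends 3043·0.8950² ≈ 2437.5191, and so on.
Summing a geometric series: total = 3043·[0.8950·(1 − 0.8950^6) / (1 − 0.8950)] ≈ 12606.6094 million.

ƒ12607 million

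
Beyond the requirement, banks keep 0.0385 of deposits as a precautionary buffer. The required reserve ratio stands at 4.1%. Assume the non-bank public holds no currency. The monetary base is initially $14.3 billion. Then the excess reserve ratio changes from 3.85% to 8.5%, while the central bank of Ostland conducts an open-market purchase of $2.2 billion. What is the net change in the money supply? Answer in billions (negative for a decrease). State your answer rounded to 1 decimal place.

-48.9 billion

Before: m₁ = 1 / (0.041 + 0.0385) ≈ 12.5786, MB₁ = 14.3, so M₁ = 12.5786 × 14.3 ≈ 179.874 billion.
After: m₂ = 1 / (0.041 + 0.085) ≈ 7.9365, MB₂ = 14.3 + 2.2 = 16.5, so M₂ = 7.9365 × 16.5 ≈ 130.9522 billion.
ΔM = M₂ − M₁ = 130.9522 − 179.874 = -48.9218 billion.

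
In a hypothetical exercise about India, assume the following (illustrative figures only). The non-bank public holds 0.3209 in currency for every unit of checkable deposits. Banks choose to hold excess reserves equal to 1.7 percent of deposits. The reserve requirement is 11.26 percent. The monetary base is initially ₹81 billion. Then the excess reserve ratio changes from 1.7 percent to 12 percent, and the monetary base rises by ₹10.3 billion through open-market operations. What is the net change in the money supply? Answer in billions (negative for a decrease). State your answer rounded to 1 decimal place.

-19.6 billion

Before: m₁ = (1 + 0.3209) / (0.1126 + 0.017 + 0.3209) ≈ 2.9321, MB₁ = 81, so M₁ = 2.9321 × 81 = 237.5001 billion.
After: m₂ = (1 + 0.3209) / (0.1126 + 0.12 + 0.3209) ≈ 2.3864, MB₂ = 81 + 10.3 = 91.3, so M₂ = 2.3864 × 91.3 ≈ 217.8783 billion.
ΔM = M₂ − M₁ = 217.8783 − 237.5001 = -19.6218 billion.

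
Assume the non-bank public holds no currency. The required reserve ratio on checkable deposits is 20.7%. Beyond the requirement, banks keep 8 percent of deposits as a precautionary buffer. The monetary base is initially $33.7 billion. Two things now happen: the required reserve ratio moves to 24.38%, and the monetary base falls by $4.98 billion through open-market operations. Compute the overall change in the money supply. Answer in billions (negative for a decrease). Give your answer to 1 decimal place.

-28.7 billion

Before: m₁ = 1 / (0.207 + 0.08) ≈ 3.4843, MB₁ = 33.7, so M₁ = 3.4843 × 33.7 ≈ 117.4209 billion.
After: m₂ = 1 / (0.2438 + 0.08) ≈ 3.0883, MB₂ = 33.7 − 4.98 = 28.72, so M₂ = 3.0883 × 28.72 ≈ 88.696 billion.
ΔM = M₂ − M₁ = 88.696 − 117.4209 = -28.7249 billion.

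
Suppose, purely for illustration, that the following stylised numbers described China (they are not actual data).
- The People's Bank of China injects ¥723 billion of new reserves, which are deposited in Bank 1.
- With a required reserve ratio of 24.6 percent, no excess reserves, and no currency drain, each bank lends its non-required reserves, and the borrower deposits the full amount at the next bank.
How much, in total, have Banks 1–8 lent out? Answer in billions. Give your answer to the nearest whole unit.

¥1985 billion

Bank i lends (1 − rr)^i of the original deposit: Bank 1 lends 723·0.7540 = 545.1420, Bank 2 lends 723·0.7540² ≈ 411.0371, and so on.
Summing a geometric series: total = 723·[0.7540·(1 − 0.7540^8) / (1 − 0.7540)] ≈ 1984.5274 billion.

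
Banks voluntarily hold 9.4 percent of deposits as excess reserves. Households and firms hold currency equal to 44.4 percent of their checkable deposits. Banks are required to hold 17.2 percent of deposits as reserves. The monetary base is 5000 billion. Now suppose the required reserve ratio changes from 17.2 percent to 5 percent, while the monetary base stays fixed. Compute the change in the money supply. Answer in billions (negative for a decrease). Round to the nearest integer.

Initially m₁ = (1 + 0.444) / (0.172 + 0.094 + 0.444) ≈ 2.03380, so M₁ = 2.03380 × 5000 = 10169 billion.
After the change m₂ = (1 + 0.444) / (0.05 + 0.094 + 0.444) ≈ 2.45578, so M₂ = 2.45578 × 5000 = 12278.9 billion.
ΔM = M₂ − M₁ = 12278.9 − 10169 = 2109.9 billion.

2110 billion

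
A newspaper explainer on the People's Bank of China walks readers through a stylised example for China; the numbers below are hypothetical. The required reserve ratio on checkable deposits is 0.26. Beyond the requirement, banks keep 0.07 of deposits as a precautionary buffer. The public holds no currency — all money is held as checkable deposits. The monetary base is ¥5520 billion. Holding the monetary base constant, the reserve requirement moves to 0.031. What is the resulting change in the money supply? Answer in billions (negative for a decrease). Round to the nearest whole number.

Initially m₁ = 1 / (0.26 + 0.07) ≈ 3.03030, so M₁ = 3.03030 × 5520 = 16727.256 billion.
After the change m₂ = 1 / (0.031 + 0.07) ≈ 9.90099, so M₂ = 9.90099 × 5520 = 54653.4648 billion.
ΔM = M₂ − M₁ = 54653.4648 − 16727.256 = 37926.2088 billion.

¥37926 billion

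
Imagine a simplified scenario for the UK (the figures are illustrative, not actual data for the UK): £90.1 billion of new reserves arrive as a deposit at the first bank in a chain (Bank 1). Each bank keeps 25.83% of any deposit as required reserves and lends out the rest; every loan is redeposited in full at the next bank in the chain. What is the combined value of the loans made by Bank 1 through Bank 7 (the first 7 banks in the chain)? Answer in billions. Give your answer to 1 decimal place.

Bank i lends (1 − rr)^i of the original deposit: Bank 1 lends 90.1·0.7417 ≈ 66.8272, Bank 2 lends 90.1·0.7417² ≈ 49.5657, and so on.
Summing a geometric series: total = 90.1·[0.7417·(1 − 0.7417^7) / (1 − 0.7417)] ≈ 226.7725 billion.

£226.8 billion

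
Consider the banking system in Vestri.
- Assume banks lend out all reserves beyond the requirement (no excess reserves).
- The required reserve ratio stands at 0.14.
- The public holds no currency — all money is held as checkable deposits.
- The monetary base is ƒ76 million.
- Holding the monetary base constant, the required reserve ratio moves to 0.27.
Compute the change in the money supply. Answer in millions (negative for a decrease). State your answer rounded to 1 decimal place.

Initially m₁ = 1 / (0.14) ≈ 7.1429, so M₁ = 7.1429 × 76 = 542.8604 million.
After the change m₂ = 1 / (0.27) ≈ 3.7037, so M₂ = 3.7037 × 76 = 281.4812 million.
ΔM = M₂ − M₁ = 281.4812 − 542.8604 = -261.3792 million.

-261.4 million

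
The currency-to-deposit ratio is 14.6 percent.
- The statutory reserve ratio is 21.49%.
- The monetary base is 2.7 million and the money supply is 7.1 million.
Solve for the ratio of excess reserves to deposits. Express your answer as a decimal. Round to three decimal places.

0.075

Using m = M/MB = 7.1/2.7 ≈ 2.629630. Since m = (1 + c)/(c + rr + e), the denominator satisfies c + rr + e = (1 + c)/m = (1 + 0.146) / 2.629630 ≈ 0.435803.
With c = 0.146 and rr = 0.2149, the ratio of excess reserves to deposits is 0.435803 − 0.146 − 0.2149 = 0.074903.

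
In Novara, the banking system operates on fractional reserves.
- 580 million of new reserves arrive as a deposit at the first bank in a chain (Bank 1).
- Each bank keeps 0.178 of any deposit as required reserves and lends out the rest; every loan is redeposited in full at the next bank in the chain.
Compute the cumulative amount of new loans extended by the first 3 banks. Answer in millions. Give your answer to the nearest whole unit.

1191 million

Bank i lends (1 − rr)^i of the original deposit: Bank 1 lends 580·0.8220 = 476.7600, Bank 2 lends 580·0.8220² ≈ 391.8967, and so on.
Summing a geometric series: total = 580·[0.8220·(1 − 0.8220^3) / (1 − 0.8220)] ≈ 1190.7958 million.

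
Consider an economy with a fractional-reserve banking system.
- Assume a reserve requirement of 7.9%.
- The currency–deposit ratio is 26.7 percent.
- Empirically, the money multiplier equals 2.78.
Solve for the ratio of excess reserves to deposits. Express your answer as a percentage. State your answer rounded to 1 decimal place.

11.0%

Using m = 2.78. Since m = (1 + c)/(c + rr + e), the denominator satisfies c + rr + e = (1 + c)/m = (1 + 0.267) / 2.78 ≈ 0.455755.
With c = 0.267 and rr = 0.079, the ratio of excess reserves to deposits is 0.455755 − 0.267 − 0.079 = 0.109755.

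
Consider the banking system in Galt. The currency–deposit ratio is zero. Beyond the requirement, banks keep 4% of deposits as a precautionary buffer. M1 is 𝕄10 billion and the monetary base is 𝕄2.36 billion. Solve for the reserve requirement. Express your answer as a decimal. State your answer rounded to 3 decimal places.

0.196

Using m = M/MB = 10/2.36 ≈ 4.237288. Since m = (1 + c)/(c + rr + e), the denominator satisfies c + rr + e = (1 + c)/m = (1 + 0) / 4.237288 ≈ 0.236000.
With c = 0 and e = 0.04, the reserve requirement is 0.236000 − 0 − 0.04 = 0.196.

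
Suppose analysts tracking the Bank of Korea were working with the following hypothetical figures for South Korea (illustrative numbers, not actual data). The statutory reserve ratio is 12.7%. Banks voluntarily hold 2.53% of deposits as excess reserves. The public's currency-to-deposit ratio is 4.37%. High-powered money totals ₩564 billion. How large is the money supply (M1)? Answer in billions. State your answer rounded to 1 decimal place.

The money multiplier is m = (1 + c) / (rr + e + c) = (1 + 0.0437) / (0.127 + 0.0253 + 0.0437) = 5.32500.
So M = m × MB = 5.32500 × 564 = 3003.3 billion.

₩3003.3 billion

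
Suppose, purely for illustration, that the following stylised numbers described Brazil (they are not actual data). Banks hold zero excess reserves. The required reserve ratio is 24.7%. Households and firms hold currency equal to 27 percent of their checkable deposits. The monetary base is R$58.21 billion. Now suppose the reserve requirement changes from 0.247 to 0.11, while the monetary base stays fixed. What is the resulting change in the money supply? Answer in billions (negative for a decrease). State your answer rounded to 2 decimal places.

R$51.55 billion

Initially m₁ = (1 + 0.27) / (0.247 + 0.27) ≈ 2.45648, so M₁ = 2.45648 × 58.21 ≈ 142.9917 billion.
After the change m₂ = (1 + 0.27) / (0.11 + 0.27) ≈ 3.34211, so M₂ = 3.34211 × 58.21 ≈ 194.5442 billion.
ΔM = M₂ − M₁ = 194.5442 − 142.9917 = 51.5525 billion.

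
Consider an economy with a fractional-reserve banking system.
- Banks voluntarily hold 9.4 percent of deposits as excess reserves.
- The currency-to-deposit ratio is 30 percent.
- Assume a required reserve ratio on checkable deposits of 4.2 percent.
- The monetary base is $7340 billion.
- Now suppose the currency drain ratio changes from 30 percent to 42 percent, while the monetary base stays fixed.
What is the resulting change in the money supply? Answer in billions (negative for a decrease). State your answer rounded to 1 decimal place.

Initially m₁ = (1 + 0.3) / (0.042 + 0.094 + 0.3) ≈ 2.981651, so M₁ = 2.981651 × 7340 ≈ 21885.3183 billion.
After the change m₂ = (1 + 0.42) / (0.042 + 0.094 + 0.42) ≈ 2.553957, so M₂ = 2.553957 × 7340 ≈ 18746.0444 billion.
ΔM = M₂ − M₁ = 18746.0444 − 21885.3183 = -3139.2739 billion.

-3139.3 billion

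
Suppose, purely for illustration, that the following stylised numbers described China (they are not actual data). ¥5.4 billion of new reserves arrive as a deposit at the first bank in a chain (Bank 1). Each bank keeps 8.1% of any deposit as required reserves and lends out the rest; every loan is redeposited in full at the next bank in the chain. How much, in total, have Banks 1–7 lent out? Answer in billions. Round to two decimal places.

¥27.35 billion

Bank i lends (1 − rr)^i of the original deposit: Bank 1 lends 5.4·0.9190 = 4.9626, Bank 2 lends 5.4·0.9190² ≈ 4.5606, and so on.
Summing a geometric series: total = 5.4·[0.9190·(1 − 0.9190^7) / (1 − 0.9190)] ≈ 27.3485 billion.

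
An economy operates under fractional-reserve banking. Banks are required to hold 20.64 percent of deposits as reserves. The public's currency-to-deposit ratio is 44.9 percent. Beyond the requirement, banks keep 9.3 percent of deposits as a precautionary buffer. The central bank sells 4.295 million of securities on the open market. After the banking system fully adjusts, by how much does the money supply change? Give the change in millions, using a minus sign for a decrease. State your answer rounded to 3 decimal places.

The money multiplier is m = (1 + c) / (rr + e + c) = (1 + 0.449) / (0.2064 + 0.093 + 0.449) ≈ 1.93613.
The sale removes 4.295 million of base, so ΔM = m × ΔMB = 1.93613 × (−4.295) ≈ -8.3157 million.

-8.316 million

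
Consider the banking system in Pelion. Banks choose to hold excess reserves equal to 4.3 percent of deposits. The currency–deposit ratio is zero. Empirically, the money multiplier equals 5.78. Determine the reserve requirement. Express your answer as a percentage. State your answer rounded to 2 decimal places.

Using m = 5.78. Since m = (1 + c)/(c + rr + e), the denominator satisfies c + rr + e = (1 + c)/m = (1 + 0) / 5.78 ≈ 0.173010.
With c = 0 and e = 0.043, the reserve requirement is 0.173010 − 0 − 0.043 = 0.13001.

13.00%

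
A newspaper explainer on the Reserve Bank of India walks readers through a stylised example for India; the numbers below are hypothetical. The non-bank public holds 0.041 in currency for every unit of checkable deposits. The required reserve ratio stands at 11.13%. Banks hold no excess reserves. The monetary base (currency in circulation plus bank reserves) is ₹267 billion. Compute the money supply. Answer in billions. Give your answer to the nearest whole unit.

₹1825 billion

The money multiplier is m = (1 + c) / (rr + c) = (1 + 0.041) / (0.1113 + 0.041) ≈ 6.8352.
So M = m × MB = 6.8352 × 267 = 1824.9984 billion.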